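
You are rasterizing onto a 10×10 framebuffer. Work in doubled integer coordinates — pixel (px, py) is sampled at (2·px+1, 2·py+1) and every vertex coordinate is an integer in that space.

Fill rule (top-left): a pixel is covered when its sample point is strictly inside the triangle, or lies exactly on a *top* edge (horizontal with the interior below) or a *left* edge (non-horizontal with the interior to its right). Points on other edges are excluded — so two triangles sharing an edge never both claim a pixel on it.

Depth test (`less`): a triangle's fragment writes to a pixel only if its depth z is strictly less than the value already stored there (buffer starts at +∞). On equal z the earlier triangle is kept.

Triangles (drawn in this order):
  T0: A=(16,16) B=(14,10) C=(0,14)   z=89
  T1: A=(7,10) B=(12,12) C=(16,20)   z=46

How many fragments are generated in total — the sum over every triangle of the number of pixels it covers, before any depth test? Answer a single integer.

T0:
  2·area = 92  (B↔C swapped to make it positive)
  edge (16, 16)→(0, 14): d=(-16,-2) top-left  bias=+0
  edge (0, 14)→(14, 10): d=(14,-4) top-left  bias=+0
  edge (14, 10)→(16, 16): d=(2,6) right/bottom  bias=-1
    (5,0)@(11, 1): e=[230,-138,0] → ·  [on edge]
    (6,3)@(13, 7): e=[138,-46,0] → ·  [on edge]
    (5,5)@(11, 11): e=[70,2,20] → █
    (6,5)@(13, 11): e=[74,10,8] → █
    (7,5)@(15, 11): e=[78,18,-4] → ·
    (2,6)@(5, 13): e=[26,6,60] → █
    (3,6)@(7, 13): e=[30,14,48] → █
    (4,6)@(9, 13): e=[34,22,36] → █
    (7,6)@(15, 13): e=[46,46,0] → ·  [on edge]
    (2,7)@(5, 15): e=[-6,34,64] → ·
    (3,7)@(7, 15): e=[-2,42,52] → ·
    (4,7)@(9, 15): e=[2,50,40] → █
    (8,9)@(17, 19): e=[-46,138,0] → ·  [on edge]
  covered (11 px):
    · · · · · · · · · ·
    · · · · · · · · · ·
    · · · · · · · · · ·
    · · · · · · · · · ·
    · · · · · · · · · ·
    · · · · · █ █ · · ·
    · · █ █ █ █ █ · · ·
    · · · · █ █ █ █ · ·
    · · · · · · · · · ·
    · · · · · · · · · ·
T1:
  2·area = 32
  edge (7, 10)→(12, 12): d=(5,2) right/bottom  bias=-1
  edge (12, 12)→(16, 20): d=(4,8) right/bottom  bias=-1
  edge (16, 20)→(7, 10): d=(-9,-10) top-left  bias=+0
    (4,5)@(9, 11): e=[1,20,11] → █
    (5,5)@(11, 11): e=[-3,4,31] → ·
    (4,6)@(9, 13): e=[11,28,-7] → ·
    (5,6)@(11, 13): e=[7,12,13] → █
    (6,6)@(13, 13): e=[3,-4,33] → ·
    (5,7)@(11, 15): e=[17,20,-5] → ·
    (6,7)@(13, 15): e=[13,4,15] → █
    (7,7)@(15, 15): e=[9,-12,35] → ·
    (6,8)@(13, 17): e=[23,12,-3] → ·
  covered (3 px):
    · · · · · · · · · ·
    · · · · · · · · · ·
    · · · · · · · · · ·
    · · · · · · · · · ·
    · · · · · · · · · ·
    · · · · █ · · · · ·
    · · · · · █ · · · ·
    · · · · · · █ · · ·
    · · · · · · · · · ·
    · · · · · · · · · ·

Final: 14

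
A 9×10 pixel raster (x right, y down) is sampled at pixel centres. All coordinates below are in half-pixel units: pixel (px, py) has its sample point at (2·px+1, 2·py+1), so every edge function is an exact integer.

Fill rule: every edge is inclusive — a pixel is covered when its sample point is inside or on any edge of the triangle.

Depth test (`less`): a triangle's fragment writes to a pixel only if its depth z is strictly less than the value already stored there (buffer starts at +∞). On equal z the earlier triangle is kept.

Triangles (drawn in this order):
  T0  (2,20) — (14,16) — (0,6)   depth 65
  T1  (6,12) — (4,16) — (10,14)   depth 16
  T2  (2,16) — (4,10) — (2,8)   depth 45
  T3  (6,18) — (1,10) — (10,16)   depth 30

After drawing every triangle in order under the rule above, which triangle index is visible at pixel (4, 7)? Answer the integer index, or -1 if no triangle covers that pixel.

T0:
  2·area = 176  (B↔C swapped to make it positive)
  edge (2, 20)→(0, 6): d=(-2,-14) inclusive
  edge (0, 6)→(14, 16): d=(14,10) inclusive
  edge (14, 16)→(2, 20): d=(-12,4) inclusive
    (0,3)@(1, 7): e=[12,4,160] → #
    (1,3)@(3, 7): e=[40,-16,152] → ·
    (0,4)@(1, 9): e=[8,32,136] → #
    (1,4)@(3, 9): e=[36,12,128] → #
    (2,4)@(5, 9): e=[64,-8,120] → ·
    (0,5)@(1, 11): e=[4,60,112] → #
    (2,5)@(5, 11): e=[60,20,96] → #
    (3,5)@(7, 11): e=[88,0,88] → #  [on edge]
    (4,5)@(9, 11): e=[116,-20,80] → ·
    (0,6)@(1, 13): e=[0,88,88] → #  [on edge]
    (4,6)@(9, 13): e=[112,8,56] → #
    (5,6)@(11, 13): e=[140,-12,48] → ·
    (8,7)@(17, 15): e=[220,-44,0] → ·  [on edge]
    (5,8)@(11, 17): e=[132,44,0] → #  [on edge]
    (2,9)@(5, 19): e=[44,132,0] → #  [on edge]
  covered (24 px):
    · · · · · · · · ·
    · · · · · · · · ·
    · · · · · · · · ·
    # · · · · · · · ·
    # # · · · · · · ·
    # # # # · · · · ·
    # # # # # · · · ·
    · # # # # # · · ·
    · # # # # # · · ·
    · # # · · · · · ·
T1:
  2·area = 20  (B↔C swapped to make it positive)
  edge (6, 12)→(10, 14): d=(4,2) inclusive
  edge (10, 14)→(4, 16): d=(-6,2) inclusive
  edge (4, 16)→(6, 12): d=(2,-4) inclusive
    (3,6)@(7, 13): e=[2,12,6] → #
    (4,6)@(9, 13): e=[-2,8,14] → ·
    (6,6)@(13, 13): e=[-10,0,30] → ·  [on edge]
    (2,7)@(5, 15): e=[14,4,2] → #
    (3,7)@(7, 15): e=[10,0,10] → #  [on edge]
    (4,7)@(9, 15): e=[6,-4,18] → ·
    (0,8)@(1, 17): e=[30,0,-10] → ·  [on edge]
    (2,8)@(5, 17): e=[22,-8,6] → ·
    (3,8)@(7, 17): e=[18,-12,14] → ·
  covered (3 px):
    · · · · · · · · ·
    · · · · · · · · ·
    · · · · · · · · ·
    · · · · · · · · ·
    · · · · · · · · ·
    · · · · · · · · ·
    · · · # · · · · ·
    · · # # · · · · ·
    · · · · · · · · ·
    · · · · · · · · ·
T2:
  2·area = 16  (B↔C swapped to make it positive)
  edge (2, 16)→(2, 8): d=(0,-8) inclusive
  edge (2, 8)→(4, 10): d=(2,2) inclusive
  edge (4, 10)→(2, 16): d=(-2,6) inclusive
    (3,0)@(7, 1): e=[40,-24,0] → ·  [on edge]
    (0,3)@(1, 7): e=[-8,0,24] → ·  [on edge]
    (2,3)@(5, 7): e=[24,-8,0] → ·  [on edge]
    (1,4)@(3, 9): e=[8,0,8] → #  [on edge]
    (2,4)@(5, 9): e=[24,-4,-4] → ·
    (1,5)@(3, 11): e=[8,4,4] → #
    (2,5)@(5, 11): e=[24,0,-8] → ·  [on edge]
    (1,6)@(3, 13): e=[8,8,0] → #  [on edge]
    (2,6)@(5, 13): e=[24,4,-12] → ·
    (3,6)@(7, 13): e=[40,0,-24] → ·  [on edge]
    (1,7)@(3, 15): e=[8,12,-4] → ·
    (4,7)@(9, 15): e=[56,0,-40] → ·  [on edge]
    (5,8)@(11, 17): e=[72,0,-56] → ·  [on edge]
    (0,9)@(1, 19): e=[-8,24,0] → ·  [on edge]
    (6,9)@(13, 19): e=[88,0,-72] → ·  [on edge]
  covered (3 px):
    · · · · · · · · ·
    · · · · · · · · ·
    · · · · · · · · ·
    · · · · · · · · ·
    · # · · · · · · ·
    · # · · · · · · ·
    · # · · · · · · ·
    · · · · · · · · ·
    · · · · · · · · ·
    · · · · · · · · ·
T3:
  2·area = 42
  edge (6, 18)→(1, 10): d=(-5,-8) inclusive
  edge (1, 10)→(10, 16): d=(9,6) inclusive
  edge (10, 16)→(6, 18): d=(-4,2) inclusive
    (1,6)@(3, 13): e=[1,15,26] → #
    (2,6)@(5, 13): e=[17,3,22] → #
    (3,6)@(7, 13): e=[33,-9,18] → ·
    (1,7)@(3, 15): e=[-9,33,18] → ·
    (2,7)@(5, 15): e=[7,21,14] → #
    (3,7)@(7, 15): e=[23,9,10] → #
    (4,7)@(9, 15): e=[39,-3,6] → ·
    (2,8)@(5, 17): e=[-3,39,6] → ·
    (3,8)@(7, 17): e=[13,27,2] → #
    (4,8)@(9, 17): e=[29,15,-2] → ·
    (3,9)@(7, 19): e=[3,45,-6] → ·
  covered (5 px):
    · · · · · · · · ·
    · · · · · · · · ·
    · · · · · · · · ·
    · · · · · · · · ·
    · · · · · · · · ·
    · · · · · · · · ·
    · # # · · · · · ·
    · · # # · · · · ·
    · · · # · · · · ·
    · · · · · · · · ·

Z-buffer (winner per pixel, '.' = empty):
  . . . . . . . . .
  . . . . . . . . .
  . . . . . . . . .
  0 . . . . . . . .
  0 2 . . . . . . .
  0 2 0 0 . . . . .
  0 3 3 1 0 . . . .
  . 0 1 1 0 0 . . .
  . 0 0 3 0 0 . . .
  . 0 0 . . . . . .

Result: 0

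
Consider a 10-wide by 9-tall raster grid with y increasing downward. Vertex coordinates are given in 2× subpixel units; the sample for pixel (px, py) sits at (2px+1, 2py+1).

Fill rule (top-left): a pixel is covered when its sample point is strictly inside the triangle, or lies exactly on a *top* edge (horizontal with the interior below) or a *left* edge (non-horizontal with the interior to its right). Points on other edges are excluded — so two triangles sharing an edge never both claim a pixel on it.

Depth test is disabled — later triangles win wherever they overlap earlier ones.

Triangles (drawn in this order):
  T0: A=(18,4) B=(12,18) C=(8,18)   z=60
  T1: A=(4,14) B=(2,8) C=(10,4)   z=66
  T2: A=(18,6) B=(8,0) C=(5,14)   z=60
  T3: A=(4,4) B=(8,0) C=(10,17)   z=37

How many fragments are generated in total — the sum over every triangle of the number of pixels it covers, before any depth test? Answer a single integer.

T0:
  2·area = 56
  edge (18, 4)→(12, 18): d=(-6,14) right/bottom  bias=-1
  edge (12, 18)→(8, 18): d=(-4,0) right/bottom  bias=-1
  edge (8, 18)→(18, 4): d=(10,-14) top-left  bias=+0
    (7,4)@(15, 9): e=[12,36,8] → #
    (8,4)@(17, 9): e=[-16,36,36] → ·
    (6,5)@(13, 11): e=[28,28,0] → #  [on edge]
    (7,5)@(15, 11): e=[0,28,28] → ·  [on edge]
    (6,6)@(13, 13): e=[16,20,20] → #
    (7,6)@(15, 13): e=[-12,20,48] → ·
    (5,7)@(11, 15): e=[32,12,12] → #
    (7,7)@(15, 15): e=[-24,12,68] → ·
    (4,8)@(9, 17): e=[48,4,4] → #
    (6,8)@(13, 17): e=[-8,4,60] → ·
  covered (7 px):
    · · · · · · · · · ·
    · · · · · · · · · ·
    · · · · · · · · · ·
    · · · · · · · · · ·
    · · · · · · · # · ·
    · · · · · · # · · ·
    · · · · · · # · · ·
    · · · · · # # · · ·
    · · · · # # · · · ·
T1:
  2·area = 56
  edge (4, 14)→(2, 8): d=(-2,-6) top-left  bias=+0
  edge (2, 8)→(10, 4): d=(8,-4) top-left  bias=+0
  edge (10, 4)→(4, 14): d=(-6,10) right/bottom  bias=-1
    (0,2)@(1, 5): e=[0,-28,84] → ·  [on edge]
    (4,2)@(9, 5): e=[48,4,4] → #
    (5,2)@(11, 5): e=[60,12,-16] → ·
    (2,3)@(5, 7): e=[20,4,32] → #
    (3,3)@(7, 7): e=[32,12,12] → #
    (4,3)@(9, 7): e=[44,20,-8] → ·
    (1,4)@(3, 9): e=[4,12,40] → #
    (3,4)@(7, 9): e=[28,28,0] → ·  [on edge]
    (1,5)@(3, 11): e=[0,28,28] → #  [on edge]
    (3,5)@(7, 11): e=[24,44,-12] → ·
    (1,6)@(3, 13): e=[-4,44,16] → ·
    (2,6)@(5, 13): e=[8,52,-4] → ·
    (2,8)@(5, 17): e=[0,84,-28] → ·  [on edge]
  covered (7 px):
    · · · · · · · · · ·
    · · · · · · · · · ·
    · · · · # · · · · ·
    · · # # · · · · · ·
    · # # · · · · · · ·
    · # # · · · · · · ·
    · · · · · · · · · ·
    · · · · · · · · · ·
    · · · · · · · · · ·
T2:
  2·area = 158  (B↔C swapped to make it positive)
  edge (18, 6)→(5, 14): d=(-13,8) right/bottom  bias=-1
  edge (5, 14)→(8, 0): d=(3,-14) top-left  bias=+0
  edge (8, 0)→(18, 6): d=(10,6) right/bottom  bias=-1
    (4,0)@(9, 1): e=[137,17,4] → #
    (5,0)@(11, 1): e=[121,45,-8] → ·
    (4,1)@(9, 3): e=[111,23,24] → #
    (5,1)@(11, 3): e=[95,51,12] → #
    (6,1)@(13, 3): e=[79,79,0] → ·  [on edge]
    (3,2)@(7, 5): e=[101,1,56] → #
    (6,2)@(13, 5): e=[53,85,20] → #
    (7,2)@(15, 5): e=[37,113,8] → #
    (8,2)@(17, 5): e=[21,141,-4] → ·
    (3,3)@(7, 7): e=[75,7,76] → #
    (8,3)@(17, 7): e=[-5,147,16] → ·
    (3,4)@(7, 9): e=[49,13,96] → #
  covered (19 px):
    · · · · # · · · · ·
    · · · · # # · · · ·
    · · · # # # # # · ·
    · · · # # # # # · ·
    · · · # # # # · · ·
    · · · # # · · · · ·
    · · · · · · · · · ·
    · · · · · · · · · ·
    · · · · · · · · · ·
T3:
  2·area = 76
  edge (4, 4)→(8, 0): d=(4,-4) top-left  bias=+0
  edge (8, 0)→(10, 17): d=(2,17) right/bottom  bias=-1
  edge (10, 17)→(4, 4): d=(-6,-13) top-left  bias=+0
    (3,0)@(7, 1): e=[0,19,57] → #  [on edge]
    (4,0)@(9, 1): e=[8,-15,83] → ·
    (2,1)@(5, 3): e=[0,57,19] → #  [on edge]
    (4,1)@(9, 3): e=[16,-11,71] → ·
    (1,2)@(3, 5): e=[0,95,-19] → ·  [on edge]
    (2,2)@(5, 5): e=[8,61,7] → #
    (4,2)@(9, 5): e=[24,-7,59] → ·
    (0,3)@(1, 7): e=[0,133,-57] → ·  [on edge]
    (2,3)@(5, 7): e=[16,65,-5] → ·
    (3,3)@(7, 7): e=[24,31,21] → #
    (4,3)@(9, 7): e=[32,-3,47] → ·
    (3,4)@(7, 9): e=[32,35,9] → #
  covered (10 px):
    · · · # · · · · · ·
    · · # # · · · · · ·
    · · # # · · · · · ·
    · · · # · · · · · ·
    · · · # # · · · · ·
    · · · · # · · · · ·
    · · · · # · · · · ·
    · · · · · · · · · ·
    · · · · · · · · · ·

Result: 43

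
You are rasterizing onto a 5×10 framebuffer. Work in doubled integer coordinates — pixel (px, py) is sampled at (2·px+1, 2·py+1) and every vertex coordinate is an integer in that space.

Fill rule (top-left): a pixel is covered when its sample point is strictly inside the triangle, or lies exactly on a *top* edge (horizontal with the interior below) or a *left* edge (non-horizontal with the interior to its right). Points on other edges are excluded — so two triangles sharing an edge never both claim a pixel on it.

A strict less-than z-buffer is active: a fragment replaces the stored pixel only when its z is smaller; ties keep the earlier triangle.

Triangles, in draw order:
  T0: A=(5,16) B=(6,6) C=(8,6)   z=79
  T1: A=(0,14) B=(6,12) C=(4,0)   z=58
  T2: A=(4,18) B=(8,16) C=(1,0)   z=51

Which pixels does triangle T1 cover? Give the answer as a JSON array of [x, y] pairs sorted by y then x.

T0:
  2·area = 20
  edge (5, 16)→(6, 6): d=(1,-10) top-left  bias=+0
  edge (6, 6)→(8, 6): d=(2,0) top-left  bias=+0
  edge (8, 6)→(5, 16): d=(-3,10) right/bottom  bias=-1
    (3,3)@(7, 7): e=[11,2,7] → █
    (4,3)@(9, 7): e=[31,2,-13] → ·
    (3,4)@(7, 9): e=[13,6,1] → █
    (4,4)@(9, 9): e=[33,6,-19] → ·
    (3,5)@(7, 11): e=[15,10,-5] → ·
  covered (2 px):
    · · · · ·
    · · · · ·
    · · · · ·
    · · · █ ·
    · · · █ ·
    · · · · ·
    · · · · ·
    · · · · ·
    · · · · ·
    · · · · ·
T1:
  2·area = 76  (B↔C swapped to make it positive)
  edge (0, 14)→(4, 0): d=(4,-14) top-left  bias=+0
  edge (4, 0)→(6, 12): d=(2,12) right/bottom  bias=-1
  edge (6, 12)→(0, 14): d=(-6,2) right/bottom  bias=-1
    (1,2)@(3, 5): e=[6,22,48] → █
    (2,2)@(5, 5): e=[34,-2,44] → ·
    (1,3)@(3, 7): e=[14,26,36] → █
    (2,3)@(5, 7): e=[42,2,32] → █
    (3,3)@(7, 7): e=[70,-22,28] → ·
    (1,4)@(3, 9): e=[22,30,24] → █
    (3,4)@(7, 9): e=[78,-18,16] → ·
    (0,5)@(1, 11): e=[2,58,16] → █
    (3,5)@(7, 11): e=[86,-14,4] → ·
    (4,5)@(9, 11): e=[114,-38,0] → ·  [on edge]
    (0,6)@(1, 13): e=[10,62,4] → █
    (1,6)@(3, 13): e=[38,38,0] → ·  [on edge]
  covered (9 px):
    · · · · ·
    · · · · ·
    · █ · · ·
    · █ █ · ·
    · █ █ · ·
    █ █ █ · ·
    █ · · · ·
    · · · · ·
    · · · · ·
    · · · · ·
T2:
  2·area = 78  (B↔C swapped to make it positive)
  edge (4, 18)→(1, 0): d=(-3,-18) top-left  bias=+0
  edge (1, 0)→(8, 16): d=(7,16) right/bottom  bias=-1
  edge (8, 16)→(4, 18): d=(-4,2) right/bottom  bias=-1
    (1,2)@(3, 5): e=[21,3,54] → █
    (2,2)@(5, 5): e=[57,-29,50] → ·
    (1,3)@(3, 7): e=[15,17,46] → █
    (2,3)@(5, 7): e=[51,-15,42] → ·
    (1,4)@(3, 9): e=[9,31,38] → █
    (2,4)@(5, 9): e=[45,-1,34] → ·
    (1,5)@(3, 11): e=[3,45,30] → █
    (2,5)@(5, 11): e=[39,13,26] → █
    (3,5)@(7, 11): e=[75,-19,22] → ·
    (1,6)@(3, 13): e=[-3,59,22] → ·
    (2,6)@(5, 13): e=[33,27,18] → █
    (3,6)@(7, 13): e=[69,-5,14] → ·
  covered (9 px):
    · · · · ·
    · · · · ·
    · █ · · ·
    · █ · · ·
    · █ · · ·
    · █ █ · ·
    · · █ · ·
    · · █ █ ·
    · · █ · ·
    · · · · ·

Final: [[1,2],[1,3],[2,3],[1,4],[2,4],[0,5],[1,5],[2,5],[0,6]]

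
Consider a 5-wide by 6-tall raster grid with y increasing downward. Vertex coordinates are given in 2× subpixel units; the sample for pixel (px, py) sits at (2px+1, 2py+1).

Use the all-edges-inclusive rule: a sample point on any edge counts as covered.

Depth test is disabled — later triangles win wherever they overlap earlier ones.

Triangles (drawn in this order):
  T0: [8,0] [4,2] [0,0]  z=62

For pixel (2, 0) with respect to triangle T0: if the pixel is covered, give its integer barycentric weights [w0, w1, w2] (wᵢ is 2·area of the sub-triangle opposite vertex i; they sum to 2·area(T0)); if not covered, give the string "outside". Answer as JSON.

T0:
  2·area = 16
  edge (8, 0)→(4, 2): d=(-4,2) inclusive
  edge (4, 2)→(0, 0): d=(-4,-2) inclusive
  edge (0, 0)→(8, 0): d=(8,0) inclusive
    (1,0)@(3, 1): e=[6,2,8] → X
    (2,0)@(5, 1): e=[2,6,8] → X
    (3,0)@(7, 1): e=[-2,10,8] → .
    (1,1)@(3, 3): e=[-2,-6,24] → .
    (2,1)@(5, 3): e=[-6,-2,24] → .
  covered (2 px):
    . X X . .
    . . . . .
    . . . . .
    . . . . .
    . . . . .
    . . . . .

Answer: [6,8,2]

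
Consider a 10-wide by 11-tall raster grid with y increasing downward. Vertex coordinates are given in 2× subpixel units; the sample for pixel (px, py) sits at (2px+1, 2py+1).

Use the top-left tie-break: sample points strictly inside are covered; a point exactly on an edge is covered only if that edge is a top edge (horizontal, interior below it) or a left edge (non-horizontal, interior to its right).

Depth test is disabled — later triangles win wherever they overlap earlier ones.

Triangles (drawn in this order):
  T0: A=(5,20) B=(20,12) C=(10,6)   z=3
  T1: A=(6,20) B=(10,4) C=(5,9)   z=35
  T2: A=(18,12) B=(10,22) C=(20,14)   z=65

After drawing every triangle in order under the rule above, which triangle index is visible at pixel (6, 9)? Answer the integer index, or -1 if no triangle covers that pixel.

T0:
  2·area = 170  (B↔C swapped to make it positive)
  edge (5, 20)→(10, 6): d=(5,-14) top-left  bias=+0
  edge (10, 6)→(20, 12): d=(10,6) right/bottom  bias=-1
  edge (20, 12)→(5, 20): d=(-15,8) right/bottom  bias=-1
    (2,1)@(5, 3): e=[-85,0,255] → .  [on edge]
    (5,3)@(11, 7): e=[19,4,147] → X
    (6,3)@(13, 7): e=[47,-8,131] → .
    (4,4)@(9, 9): e=[1,36,133] → X
    (6,4)@(13, 9): e=[57,12,101] → X
    (7,4)@(15, 9): e=[85,0,85] → .  [on edge]
    (4,5)@(9, 11): e=[11,56,103] → X
    (7,5)@(15, 11): e=[95,20,55] → X
    (8,5)@(17, 11): e=[123,8,39] → X
    (9,5)@(19, 11): e=[151,-4,23] → .
    (4,6)@(9, 13): e=[21,76,73] → X
    (9,6)@(19, 13): e=[161,16,-7] → .
  covered (20 px):
    . . . . . . . . . .
    . . . . . . . . . .
    . . . . . . . . . .
    . . . . . X . . . .
    . . . . X X X . . .
    . . . . X X X X X .
    . . . . X X X X X .
    . . . X X X X . . .
    . . . X X . . . . .
    . . . . . . . . . .
    . . . . . . . . . .
T1:
  2·area = 60  (B↔C swapped to make it positive)
  edge (6, 20)→(5, 9): d=(-1,-11) top-left  bias=+0
  edge (5, 9)→(10, 4): d=(5,-5) top-left  bias=+0
  edge (10, 4)→(6, 20): d=(-4,16) right/bottom  bias=-1
    (6,0)@(13, 1): e=[96,0,-36] → .  [on edge]
    (5,1)@(11, 3): e=[72,0,-12] → .  [on edge]
    (4,2)@(9, 5): e=[48,0,12] → X  [on edge]
    (5,2)@(11, 5): e=[70,10,-20] → .
    (3,3)@(7, 7): e=[24,0,36] → X  [on edge]
    (5,3)@(11, 7): e=[68,20,-28] → .
    (2,4)@(5, 9): e=[0,0,60] → X  [on edge]
    (4,4)@(9, 9): e=[44,20,-4] → .
    (1,5)@(3, 11): e=[-24,0,84] → .  [on edge]
    (2,5)@(5, 11): e=[-2,10,52] → .
    (3,5)@(7, 11): e=[20,20,20] → X
    (4,5)@(9, 11): e=[42,30,-12] → .
    (0,6)@(1, 13): e=[-48,0,108] → .  [on edge]
  covered (8 px):
    . . . . . . . . . .
    . . . . . . . . . .
    . . . . X . . . . .
    . . . X X . . . . .
    . . X X . . . . . .
    . . . X . . . . . .
    . . . X . . . . . .
    . . . X . . . . . .
    . . . . . . . . . .
    . . . . . . . . . .
    . . . . . . . . . .
T2:
  2·area = 36  (B↔C swapped to make it positive)
  edge (18, 12)→(20, 14): d=(2,2) right/bottom  bias=-1
  edge (20, 14)→(10, 22): d=(-10,8) right/bottom  bias=-1
  edge (10, 22)→(18, 12): d=(8,-10) top-left  bias=+0
    (3,0)@(7, 1): e=[0,234,-198] → .  [on edge]
    (4,1)@(9, 3): e=[0,198,-162] → .  [on edge]
    (5,2)@(11, 5): e=[0,162,-126] → .  [on edge]
    (6,3)@(13, 7): e=[0,126,-90] → .  [on edge]
    (7,4)@(15, 9): e=[0,90,-54] → .  [on edge]
    (8,5)@(17, 11): e=[0,54,-18] → .  [on edge]
    (9,6)@(19, 13): e=[0,18,18] → .  [on edge]
    (8,7)@(17, 15): e=[8,14,14] → X
    (9,7)@(19, 15): e=[4,-2,34] → .
    (7,8)@(15, 17): e=[16,10,10] → X
    (8,8)@(17, 17): e=[12,-6,30] → .
    (6,9)@(13, 19): e=[24,6,6] → X
  covered (4 px):
    . . . . . . . . . .
    . . . . . . . . . .
    . . . . . . . . . .
    . . . . . . . . . .
    . . . . . . . . . .
    . . . . . . . . . .
    . . . . . . . . . .
    . . . . . . . . X .
    . . . . . . . X . .
    . . . . . . X . . .
    . . . . . X . . . .

Z-buffer (winner per pixel, '.' = empty):
  . . . . . . . . . .
  . . . . . . . . . .
  . . . . 1 . . . . .
  . . . 1 1 0 . . . .
  . . 1 1 0 0 0 . . .
  . . . 1 0 0 0 0 0 .
  . . . 1 0 0 0 0 0 .
  . . . 1 0 0 0 . 2 .
  . . . 0 0 . . 2 . .
  . . . . . . 2 . . .
  . . . . . 2 . . . .

Final: 2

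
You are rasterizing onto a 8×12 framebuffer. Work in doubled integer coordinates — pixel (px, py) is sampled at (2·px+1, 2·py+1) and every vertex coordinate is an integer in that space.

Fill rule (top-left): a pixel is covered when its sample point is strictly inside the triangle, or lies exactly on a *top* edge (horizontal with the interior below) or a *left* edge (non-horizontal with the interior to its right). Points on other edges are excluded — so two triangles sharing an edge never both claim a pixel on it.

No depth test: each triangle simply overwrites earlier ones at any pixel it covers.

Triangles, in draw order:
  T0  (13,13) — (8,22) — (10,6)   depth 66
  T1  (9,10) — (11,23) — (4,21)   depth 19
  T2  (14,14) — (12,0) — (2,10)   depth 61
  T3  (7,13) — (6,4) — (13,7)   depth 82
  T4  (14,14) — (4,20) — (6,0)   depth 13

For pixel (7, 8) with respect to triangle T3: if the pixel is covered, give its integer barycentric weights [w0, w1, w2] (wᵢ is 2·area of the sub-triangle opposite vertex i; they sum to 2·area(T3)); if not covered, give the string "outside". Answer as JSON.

T0:
  2·area = 62
  edge (13, 13)→(8, 22): d=(-5,9) right/bottom  bias=-1
  edge (8, 22)→(10, 6): d=(2,-16) top-left  bias=+0
  edge (10, 6)→(13, 13): d=(3,7) right/bottom  bias=-1
    (5,4)@(11, 9): e=[38,22,2] → X
    (6,4)@(13, 9): e=[20,54,-12] → .
    (5,5)@(11, 11): e=[28,26,8] → X
    (6,5)@(13, 11): e=[10,58,-6] → .
    (5,6)@(11, 13): e=[18,30,14] → X
    (6,6)@(13, 13): e=[0,62,0] → .  [on edge]
    (4,7)@(9, 15): e=[26,2,34] → X
    (6,7)@(13, 15): e=[-10,66,6] → .
    (4,8)@(9, 17): e=[16,6,40] → X
    (5,8)@(11, 17): e=[-2,38,26] → .
    (4,9)@(9, 19): e=[6,10,46] → X
    (5,9)@(11, 19): e=[-12,42,32] → .
  covered (7 px):
    . . . . . . . .
    . . . . . . . .
    . . . . . . . .
    . . . . . . . .
    . . . . . X . .
    . . . . . X . .
    . . . . . X . .
    . . . . X X . .
    . . . . X . . .
    . . . . X . . .
    . . . . . . . .
    . . . . . . . .
T1:
  2·area = 87
  edge (9, 10)→(11, 23): d=(2,13) right/bottom  bias=-1
  edge (11, 23)→(4, 21): d=(-7,-2) top-left  bias=+0
  edge (4, 21)→(9, 10): d=(5,-11) top-left  bias=+0
    (4,5)@(9, 11): e=[2,80,5] → X
    (5,5)@(11, 11): e=[-24,84,27] → .
    (4,6)@(9, 13): e=[6,66,15] → X
    (5,6)@(11, 13): e=[-20,70,37] → .
    (3,7)@(7, 15): e=[36,48,3] → X
    (5,7)@(11, 15): e=[-16,56,47] → .
    (3,8)@(7, 17): e=[40,34,13] → X
    (5,8)@(11, 17): e=[-12,42,57] → .
    (2,9)@(5, 19): e=[70,16,1] → X
    (5,9)@(11, 19): e=[-8,28,67] → .
    (2,10)@(5, 21): e=[74,2,11] → X
    (5,10)@(11, 21): e=[-4,14,77] → .
    (5,11)@(11, 23): e=[0,0,87] → .  [on edge]
  covered (12 px):
    . . . . . . . .
    . . . . . . . .
    . . . . . . . .
    . . . . . . . .
    . . . . . . . .
    . . . . X . . .
    . . . . X . . .
    . . . X X . . .
    . . . X X . . .
    . . X X X . . .
    . . X X X . . .
    . . . . . . . .
T2:
  2·area = 160  (B↔C swapped to make it positive)
  edge (14, 14)→(2, 10): d=(-12,-4) top-left  bias=+0
  edge (2, 10)→(12, 0): d=(10,-10) top-left  bias=+0
  edge (12, 0)→(14, 14): d=(2,14) right/bottom  bias=-1
    (5,0)@(11, 1): e=[144,0,16] → X  [on edge]
    (6,0)@(13, 1): e=[152,20,-12] → .
    (4,1)@(9, 3): e=[112,0,48] → X  [on edge]
    (6,1)@(13, 3): e=[128,40,-8] → .
    (3,2)@(7, 5): e=[80,0,80] → X  [on edge]
    (6,2)@(13, 5): e=[104,60,-4] → .
    (2,3)@(5, 7): e=[48,0,112] → X  [on edge]
    (6,3)@(13, 7): e=[80,80,0] → .  [on edge]
    (1,4)@(3, 9): e=[16,0,144] → X  [on edge]
    (6,4)@(13, 9): e=[56,100,4] → X
    (7,4)@(15, 9): e=[64,120,-24] → .
    (0,5)@(1, 11): e=[-16,0,176] → .  [on edge]
    (2,5)@(5, 11): e=[0,40,120] → X  [on edge]
    (5,6)@(11, 13): e=[0,120,40] → X  [on edge]
    (7,10)@(15, 21): e=[-80,240,0] → .  [on edge]
  covered (23 px):
    . . . . . X . .
    . . . . X X . .
    . . . X X X . .
    . . X X X X . .
    . X X X X X X .
    . . X X X X X .
    . . . . . X X .
    . . . . . . . .
    . . . . . . . .
    . . . . . . . .
    . . . . . . . .
    . . . . . . . .
T3:
  2·area = 60
  edge (7, 13)→(6, 4): d=(-1,-9) top-left  bias=+0
  edge (6, 4)→(13, 7): d=(7,3) right/bottom  bias=-1
  edge (13, 7)→(7, 13): d=(-6,6) right/bottom  bias=-1
    (3,2)@(7, 5): e=[8,4,48] → X
    (4,2)@(9, 5): e=[26,-2,36] → .
    (7,2)@(15, 5): e=[80,-20,0] → .  [on edge]
    (3,3)@(7, 7): e=[6,18,36] → X
    (4,3)@(9, 7): e=[24,12,24] → X
    (5,3)@(11, 7): e=[42,6,12] → X
    (6,3)@(13, 7): e=[60,0,0] → .  [on edge]
    (3,4)@(7, 9): e=[4,32,24] → X
    (5,4)@(11, 9): e=[40,20,0] → .  [on edge]
    (3,5)@(7, 11): e=[2,46,12] → X
    (4,5)@(9, 11): e=[20,40,0] → .  [on edge]
    (3,6)@(7, 13): e=[0,60,0] → .  [on edge]
    (2,7)@(5, 15): e=[-20,80,0] → .  [on edge]
    (1,8)@(3, 17): e=[-40,100,0] → .  [on edge]
    (0,9)@(1, 19): e=[-60,120,0] → .  [on edge]
  covered (7 px):
    . . . . . . . .
    . . . . . . . .
    . . . X . . . .
    . . . X X X . .
    . . . X X . . .
    . . . X . . . .
    . . . . . . . .
    . . . . . . . .
    . . . . . . . .
    . . . . . . . .
    . . . . . . . .
    . . . . . . . .
T4:
  2·area = 188
  edge (14, 14)→(4, 20): d=(-10,6) right/bottom  bias=-1
  edge (4, 20)→(6, 0): d=(2,-20) top-left  bias=+0
  edge (6, 0)→(14, 14): d=(8,14) right/bottom  bias=-1
    (3,1)@(7, 3): e=[152,26,10] → X
    (4,1)@(9, 3): e=[140,66,-18] → .
    (3,2)@(7, 5): e=[132,30,26] → X
    (4,2)@(9, 5): e=[120,70,-2] → .
    (3,3)@(7, 7): e=[112,34,42] → X
    (4,3)@(9, 7): e=[100,74,14] → X
    (5,3)@(11, 7): e=[88,114,-14] → .
    (3,4)@(7, 9): e=[92,38,58] → X
    (5,4)@(11, 9): e=[68,118,2] → X
    (6,4)@(13, 9): e=[56,158,-26] → .
    (2,5)@(5, 11): e=[84,2,102] → X
    (6,5)@(13, 11): e=[36,162,-10] → .
    (4,8)@(9, 17): e=[0,94,94] → .  [on edge]
  covered (23 px):
    . . . . . . . .
    . . . X . . . .
    . . . X . . . .
    . . . X X . . .
    . . . X X X . .
    . . X X X X . .
    . . X X X X X .
    . . X X X X . .
    . . X X . . . .
    . . X . . . . .
    . . . . . . . .
    . . . . . . . .

Final: "outside"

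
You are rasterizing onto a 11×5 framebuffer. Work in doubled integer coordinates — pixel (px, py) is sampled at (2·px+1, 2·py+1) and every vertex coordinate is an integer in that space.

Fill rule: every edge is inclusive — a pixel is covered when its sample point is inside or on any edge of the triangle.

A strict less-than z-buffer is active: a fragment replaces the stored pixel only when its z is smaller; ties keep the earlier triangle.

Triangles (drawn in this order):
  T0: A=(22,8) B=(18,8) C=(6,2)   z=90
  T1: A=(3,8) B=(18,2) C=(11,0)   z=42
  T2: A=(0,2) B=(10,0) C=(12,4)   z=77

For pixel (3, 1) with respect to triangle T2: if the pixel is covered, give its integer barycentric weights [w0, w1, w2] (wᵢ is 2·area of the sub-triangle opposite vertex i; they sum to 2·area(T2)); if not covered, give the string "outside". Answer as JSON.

T0:
  2·area = 24
  edge (22, 8)→(18, 8): d=(-4,0) inclusive
  edge (18, 8)→(6, 2): d=(-12,-6) inclusive
  edge (6, 2)→(22, 8): d=(16,6) inclusive
    (6,2)@(13, 5): e=[12,6,6] → █
    (7,2)@(15, 5): e=[12,18,-6] → ·
    (6,3)@(13, 7): e=[4,-18,38] → ·
    (8,3)@(17, 7): e=[4,6,14] → █
    (9,3)@(19, 7): e=[4,18,2] → █
    (10,3)@(21, 7): e=[4,30,-10] → ·
    (8,4)@(17, 9): e=[-4,-18,46] → ·
    (9,4)@(19, 9): e=[-4,-6,34] → ·
  covered (3 px):
    · · · · · · · · · · ·
    · · · · · · · · · · ·
    · · · · · · █ · · · ·
    · · · · · · · · █ █ ·
    · · · · · · · · · · ·
T1:
  2·area = 72  (B↔C swapped to make it positive)
  edge (3, 8)→(11, 0): d=(8,-8) inclusive
  edge (11, 0)→(18, 2): d=(7,2) inclusive
  edge (18, 2)→(3, 8): d=(-15,6) inclusive
    (5,0)@(11, 1): e=[8,7,57] → █
    (6,0)@(13, 1): e=[24,3,45] → █
    (7,0)@(15, 1): e=[40,-1,33] → ·
    (4,1)@(9, 3): e=[8,25,39] → █
    (7,1)@(15, 3): e=[56,13,3] → █
    (8,1)@(17, 3): e=[72,9,-9] → ·
    (3,2)@(7, 5): e=[8,43,21] → █
    (5,2)@(11, 5): e=[40,35,-3] → ·
    (6,2)@(13, 5): e=[56,31,-15] → ·
    (7,2)@(15, 5): e=[72,27,-27] → ·
    (2,3)@(5, 7): e=[8,61,3] → █
    (3,3)@(7, 7): e=[24,57,-9] → ·
  covered (9 px):
    · · · · · █ █ · · · ·
    · · · · █ █ █ █ · · ·
    · · · █ █ · · · · · ·
    · · █ · · · · · · · ·
    · · · · · · · · · · ·
T2:
  2·area = 44
  edge (0, 2)→(10, 0): d=(10,-2) inclusive
  edge (10, 0)→(12, 4): d=(2,4) inclusive
  edge (12, 4)→(0, 2): d=(-12,-2) inclusive
    (2,0)@(5, 1): e=[0,22,22] → █  [on edge]
    (3,0)@(7, 1): e=[4,14,26] → █
    (4,0)@(9, 1): e=[8,6,30] → █
    (5,0)@(11, 1): e=[12,-2,34] → ·
    (2,1)@(5, 3): e=[20,26,-2] → ·
    (3,1)@(7, 3): e=[24,18,2] → █
    (5,1)@(11, 3): e=[32,2,10] → █
    (6,1)@(13, 3): e=[36,-6,14] → ·
    (3,2)@(7, 5): e=[44,22,-22] → ·
    (4,2)@(9, 5): e=[48,14,-18] → ·
    (5,2)@(11, 5): e=[52,6,-14] → ·
  covered (6 px):
    · · █ █ █ · · · · · ·
    · · · █ █ █ · · · · ·
    · · · · · · · · · · ·
    · · · · · · · · · · ·
    · · · · · · · · · · ·

Answer: [18,2,24]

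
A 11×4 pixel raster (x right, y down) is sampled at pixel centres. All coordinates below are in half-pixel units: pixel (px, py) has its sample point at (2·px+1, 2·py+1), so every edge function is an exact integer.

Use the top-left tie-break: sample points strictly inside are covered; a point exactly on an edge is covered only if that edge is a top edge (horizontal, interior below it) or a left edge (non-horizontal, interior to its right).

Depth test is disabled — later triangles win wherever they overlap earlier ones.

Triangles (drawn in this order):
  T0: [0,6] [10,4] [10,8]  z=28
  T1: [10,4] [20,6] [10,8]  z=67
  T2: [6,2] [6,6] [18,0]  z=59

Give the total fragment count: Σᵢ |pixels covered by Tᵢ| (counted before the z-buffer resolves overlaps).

T0:
  2·area = 40
  edge (0, 6)→(10, 4): d=(10,-2) top-left  bias=+0
  edge (10, 4)→(10, 8): d=(0,4) right/bottom  bias=-1
  edge (10, 8)→(0, 6): d=(-10,-2) top-left  bias=+0
    (7,1)@(15, 3): e=[0,-20,60] → .  [on edge]
    (2,2)@(5, 5): e=[0,20,20] → X  [on edge]
    (3,2)@(7, 5): e=[4,12,24] → X
    (4,2)@(9, 5): e=[8,4,28] → X
    (5,2)@(11, 5): e=[12,-4,32] → .
    (2,3)@(5, 7): e=[20,20,0] → X  [on edge]
    (5,3)@(11, 7): e=[32,-4,12] → .
  covered (6 px):
    . . . . . . . . . . .
    . . . . . . . . . . .
    . . X X X . . . . . .
    . . X X X . . . . . .
T1:
  2·area = 40
  edge (10, 4)→(20, 6): d=(10,2) right/bottom  bias=-1
  edge (20, 6)→(10, 8): d=(-10,2) right/bottom  bias=-1
  edge (10, 8)→(10, 4): d=(0,-4) top-left  bias=+0
    (2,1)@(5, 3): e=[0,60,-20] → .  [on edge]
    (5,2)@(11, 5): e=[8,28,4] → X
    (6,2)@(13, 5): e=[4,24,12] → X
    (7,2)@(15, 5): e=[0,20,20] → .  [on edge]
    (5,3)@(11, 7): e=[28,8,4] → X
    (7,3)@(15, 7): e=[20,0,20] → .  [on edge]
  covered (4 px):
    . . . . . . . . . . .
    . . . . . . . . . . .
    . . . . . X X . . . .
    . . . . . X X . . . .
T2:
  2·area = 48  (B↔C swapped to make it positive)
  edge (6, 2)→(18, 0): d=(12,-2) top-left  bias=+0
  edge (18, 0)→(6, 6): d=(-12,6) right/bottom  bias=-1
  edge (6, 6)→(6, 2): d=(0,-4) top-left  bias=+0
    (6,0)@(13, 1): e=[2,18,28] → X
    (7,0)@(15, 1): e=[6,6,36] → X
    (8,0)@(17, 1): e=[10,-6,44] → .
    (3,1)@(7, 3): e=[14,30,4] → X
    (4,1)@(9, 3): e=[18,18,12] → X
    (5,1)@(11, 3): e=[22,6,20] → X
    (6,1)@(13, 3): e=[26,-6,28] → .
    (7,1)@(15, 3): e=[30,-18,36] → .
    (3,2)@(7, 5): e=[38,6,4] → X
    (4,2)@(9, 5): e=[42,-6,12] → .
    (5,2)@(11, 5): e=[46,-18,20] → .
    (3,3)@(7, 7): e=[62,-18,4] → .
  covered (6 px):
    . . . . . . X X . . .
    . . . X X X . . . . .
    . . . X . . . . . . .
    . . . . . . . . . . .

Answer: 16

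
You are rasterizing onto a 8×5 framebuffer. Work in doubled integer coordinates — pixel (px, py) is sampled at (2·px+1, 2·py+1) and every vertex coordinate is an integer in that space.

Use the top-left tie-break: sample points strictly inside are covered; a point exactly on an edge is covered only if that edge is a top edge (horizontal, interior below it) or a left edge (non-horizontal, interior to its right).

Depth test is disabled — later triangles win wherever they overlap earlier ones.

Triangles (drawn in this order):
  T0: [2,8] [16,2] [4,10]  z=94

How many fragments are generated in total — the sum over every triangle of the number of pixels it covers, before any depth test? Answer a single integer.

T0:
  2·area = 40
  edge (2, 8)→(16, 2): d=(14,-6) top-left  bias=+0
  edge (16, 2)→(4, 10): d=(-12,8) right/bottom  bias=-1
  edge (4, 10)→(2, 8): d=(-2,-2) top-left  bias=+0
    (4,2)@(9, 5): e=[0,20,20] → █  [on edge]
    (5,2)@(11, 5): e=[12,4,24] → █
    (6,2)@(13, 5): e=[24,-12,28] → ·
    (0,3)@(1, 7): e=[-20,60,0] → ·  [on edge]
    (2,3)@(5, 7): e=[4,28,8] → █
    (3,3)@(7, 7): e=[16,12,12] → █
    (4,3)@(9, 7): e=[28,-4,16] → ·
    (5,3)@(11, 7): e=[40,-20,20] → ·
    (1,4)@(3, 9): e=[20,20,0] → █  [on edge]
    (3,4)@(7, 9): e=[44,-12,8] → ·
  covered (6 px):
    · · · · · · · ·
    · · · · · · · ·
    · · · · █ █ · ·
    · · █ █ · · · ·
    · █ █ · · · · ·

Result: 6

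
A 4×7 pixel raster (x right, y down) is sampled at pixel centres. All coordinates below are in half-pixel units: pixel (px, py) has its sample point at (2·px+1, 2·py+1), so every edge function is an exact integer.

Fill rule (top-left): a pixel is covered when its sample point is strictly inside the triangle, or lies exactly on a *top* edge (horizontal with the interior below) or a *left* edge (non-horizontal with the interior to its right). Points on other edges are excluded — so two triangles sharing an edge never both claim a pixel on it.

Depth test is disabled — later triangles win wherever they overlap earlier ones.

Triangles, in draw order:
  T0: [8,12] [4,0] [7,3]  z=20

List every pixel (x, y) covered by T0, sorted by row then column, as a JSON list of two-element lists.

T0:
  2·area = 24
  edge (8, 12)→(4, 0): d=(-4,-12) top-left  bias=+0
  edge (4, 0)→(7, 3): d=(3,3) right/bottom  bias=-1
  edge (7, 3)→(8, 12): d=(1,9) right/bottom  bias=-1
    (2,0)@(5, 1): e=[8,0,16] → ·  [on edge]
    (2,1)@(5, 3): e=[0,6,18] → █  [on edge]
    (3,1)@(7, 3): e=[24,0,0] → ·  [on edge]
    (2,2)@(5, 5): e=[-8,12,20] → ·
    (3,2)@(7, 5): e=[16,6,2] → █
    (3,3)@(7, 7): e=[8,12,4] → █
    (3,4)@(7, 9): e=[0,18,6] → █  [on edge]
    (3,5)@(7, 11): e=[-8,24,8] → ·
  covered (4 px):
    · · · ·
    · · █ ·
    · · · █
    · · · █
    · · · █
    · · · ·
    · · · ·

Final: [[2,1],[3,2],[3,3],[3,4]]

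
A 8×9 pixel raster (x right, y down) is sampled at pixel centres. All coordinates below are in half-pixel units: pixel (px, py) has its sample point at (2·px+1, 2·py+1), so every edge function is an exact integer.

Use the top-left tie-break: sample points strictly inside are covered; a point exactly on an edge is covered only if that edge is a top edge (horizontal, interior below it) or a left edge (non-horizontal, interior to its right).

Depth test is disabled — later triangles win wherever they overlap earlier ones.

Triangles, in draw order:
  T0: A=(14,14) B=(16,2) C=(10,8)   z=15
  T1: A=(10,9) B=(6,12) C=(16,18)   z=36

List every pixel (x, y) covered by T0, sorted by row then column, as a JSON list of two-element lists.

T0:
  2·area = 60  (B↔C swapped to make it positive)
  edge (14, 14)→(10, 8): d=(-4,-6) top-left  bias=+0
  edge (10, 8)→(16, 2): d=(6,-6) top-left  bias=+0
  edge (16, 2)→(14, 14): d=(-2,12) right/bottom  bias=-1
    (7,1)@(15, 3): e=[50,0,10] → █  [on edge]
    (6,2)@(13, 5): e=[30,0,30] → █  [on edge]
    (5,3)@(11, 7): e=[10,0,50] → █  [on edge]
    (4,4)@(9, 9): e=[-10,0,70] → ·  [on edge]
    (5,4)@(11, 9): e=[2,12,46] → █
    (7,4)@(15, 9): e=[26,36,-2] → ·
    (3,5)@(7, 11): e=[-30,0,90] → ·  [on edge]
    (5,5)@(11, 11): e=[-6,24,42] → ·
    (6,5)@(13, 11): e=[6,36,18] → █
    (7,5)@(15, 11): e=[18,48,-6] → ·
    (2,6)@(5, 13): e=[-50,0,110] → ·  [on edge]
    (6,6)@(13, 13): e=[-2,48,14] → ·
    (1,7)@(3, 15): e=[-70,0,130] → ·  [on edge]
    (0,8)@(1, 17): e=[-90,0,150] → ·  [on edge]
  covered (9 px):
    · · · · · · · ·
    · · · · · · · █
    · · · · · · █ █
    · · · · · █ █ █
    · · · · · █ █ ·
    · · · · · · █ ·
    · · · · · · · ·
    · · · · · · · ·
    · · · · · · · ·
T1:
  2·area = 54  (B↔C swapped to make it positive)
  edge (10, 9)→(16, 18): d=(6,9) right/bottom  bias=-1
  edge (16, 18)→(6, 12): d=(-10,-6) top-left  bias=+0
  edge (6, 12)→(10, 9): d=(4,-3) top-left  bias=+0
    (0,4)@(1, 9): e=[81,0,-27] → ·  [on edge]
    (4,5)@(9, 11): e=[21,28,5] → █
    (5,5)@(11, 11): e=[3,40,11] → █
    (6,5)@(13, 11): e=[-15,52,17] → ·
    (4,6)@(9, 13): e=[33,8,13] → █
    (6,6)@(13, 13): e=[-3,32,25] → ·
    (4,7)@(9, 15): e=[45,-12,21] → ·
    (5,7)@(11, 15): e=[27,0,27] → █  [on edge]
    (6,7)@(13, 15): e=[9,12,33] → █
    (7,7)@(15, 15): e=[-9,24,39] → ·
    (5,8)@(11, 17): e=[39,-20,35] → ·
    (6,8)@(13, 17): e=[21,-8,41] → ·
  covered (7 px):
    · · · · · · · ·
    · · · · · · · ·
    · · · · · · · ·
    · · · · · · · ·
    · · · · · · · ·
    · · · · █ █ · ·
    · · · · █ █ · ·
    · · · · · █ █ ·
    · · · · · · · █

Answer: [[7,1],[6,2],[7,2],[5,3],[6,3],[7,3],[5,4],[6,4],[6,5]]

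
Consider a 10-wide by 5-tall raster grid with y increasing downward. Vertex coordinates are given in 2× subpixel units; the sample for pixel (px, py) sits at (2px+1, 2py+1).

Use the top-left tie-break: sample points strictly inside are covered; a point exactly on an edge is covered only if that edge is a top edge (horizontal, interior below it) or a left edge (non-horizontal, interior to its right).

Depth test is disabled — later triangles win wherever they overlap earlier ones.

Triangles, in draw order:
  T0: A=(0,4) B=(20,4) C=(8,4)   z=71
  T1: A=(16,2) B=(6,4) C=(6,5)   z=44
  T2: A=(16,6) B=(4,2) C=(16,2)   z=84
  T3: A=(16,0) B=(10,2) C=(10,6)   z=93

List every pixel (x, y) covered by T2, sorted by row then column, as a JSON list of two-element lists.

T0:
  degenerate (2·area = 0) — covers nothing
T1:
  2·area = 10  (B↔C swapped to make it positive)
  edge (16, 2)→(6, 5): d=(-10,3) right/bottom  bias=-1
  edge (6, 5)→(6, 4): d=(0,-1) top-left  bias=+0
  edge (6, 4)→(16, 2): d=(10,-2) top-left  bias=+0
    (5,1)@(11, 3): e=[5,5,0] → █  [on edge]
    (6,1)@(13, 3): e=[-1,7,4] → ·
    (0,2)@(1, 5): e=[15,-5,0] → ·  [on edge]
    (5,2)@(11, 5): e=[-15,5,20] → ·
  covered (1 px):
    · · · · · · · · · ·
    · · · · · █ · · · ·
    · · · · · · · · · ·
    · · · · · · · · · ·
    · · · · · · · · · ·
T2:
  2·area = 48
  edge (16, 6)→(4, 2): d=(-12,-4) top-left  bias=+0
  edge (4, 2)→(16, 2): d=(12,0) top-left  bias=+0
  edge (16, 2)→(16, 6): d=(0,4) right/bottom  bias=-1
    (0,0)@(1, 1): e=[0,-12,60] → ·  [on edge]
    (3,1)@(7, 3): e=[0,12,36] → █  [on edge]
    (4,1)@(9, 3): e=[8,12,28] → █
    (5,1)@(11, 3): e=[16,12,20] → █
    (6,1)@(13, 3): e=[24,12,12] → █
    (7,1)@(15, 3): e=[32,12,4] → █
    (8,1)@(17, 3): e=[40,12,-4] → ·
    (3,2)@(7, 5): e=[-24,36,36] → ·
    (4,2)@(9, 5): e=[-16,36,28] → ·
    (5,2)@(11, 5): e=[-8,36,20] → ·
    (6,2)@(13, 5): e=[0,36,12] → █  [on edge]
    (8,2)@(17, 5): e=[16,36,-4] → ·
    (9,3)@(19, 7): e=[0,60,-12] → ·  [on edge]
  covered (7 px):
    · · · · · · · · · ·
    · · · █ █ █ █ █ · ·
    · · · · · · █ █ · ·
    · · · · · · · · · ·
    · · · · · · · · · ·
T3:
  2·area = 24  (B↔C swapped to make it positive)
  edge (16, 0)→(10, 6): d=(-6,6) right/bottom  bias=-1
  edge (10, 6)→(10, 2): d=(0,-4) top-left  bias=+0
  edge (10, 2)→(16, 0): d=(6,-2) top-left  bias=+0
    (6,0)@(13, 1): e=[12,12,0] → █  [on edge]
    (7,0)@(15, 1): e=[0,20,4] → ·  [on edge]
    (3,1)@(7, 3): e=[36,-12,0] → ·  [on edge]
    (5,1)@(11, 3): e=[12,4,8] → █
    (6,1)@(13, 3): e=[0,12,12] → ·  [on edge]
    (0,2)@(1, 5): e=[60,-36,0] → ·  [on edge]
    (5,2)@(11, 5): e=[0,4,20] → ·  [on edge]
    (4,3)@(9, 7): e=[0,-4,28] → ·  [on edge]
    (3,4)@(7, 9): e=[0,-12,36] → ·  [on edge]
  covered (2 px):
    · · · · · · █ · · ·
    · · · · · █ · · · ·
    · · · · · · · · · ·
    · · · · · · · · · ·
    · · · · · · · · · ·

Final: [[3,1],[4,1],[5,1],[6,1],[7,1],[6,2],[7,2]]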